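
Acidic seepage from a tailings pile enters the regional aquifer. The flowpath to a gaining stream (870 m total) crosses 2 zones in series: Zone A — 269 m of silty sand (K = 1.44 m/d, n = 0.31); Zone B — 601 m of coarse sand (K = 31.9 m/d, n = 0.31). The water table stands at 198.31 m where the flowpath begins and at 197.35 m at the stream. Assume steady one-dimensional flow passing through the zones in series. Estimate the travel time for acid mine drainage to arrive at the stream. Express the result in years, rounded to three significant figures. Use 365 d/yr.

158 years

Total head drop ΔH = 198.31 − 197.35 = 0.96 m
Continuity: the same q passes through each zone, so ΔH = q·Σ(L_j/K_j) — the zones act as resistances in series.
Σ(L/K) = 269/1.44 + 601/31.9 = 186.8 + 18.84 = 205.6 d
q = ΔH / Σ(L/K) = 0.96 / 205.6 = 0.004668 m/d (same in every zone)
Zone A: v = q/n = 0.004668/0.31 = 0.01506 m/d → t_A = 269/0.01506 = 17860 d
Zone B: v = q/n = 0.004668/0.31 = 0.01506 m/d → t_B = 601/0.01506 = 39910 d
Total t = 17860 + 39910 = 57770 d
   = 57770 / 365 = 158 yr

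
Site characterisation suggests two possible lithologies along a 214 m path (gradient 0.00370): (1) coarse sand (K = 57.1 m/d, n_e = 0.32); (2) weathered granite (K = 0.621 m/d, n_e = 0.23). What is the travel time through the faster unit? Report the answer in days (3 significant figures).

324 days

Unit 1 (coarse sand): v = 57.1×0.0037/0.32 = 0.6602 m/d, t = 214/0.6602 = 324.1 d
Unit 2 (weathered granite): v = 0.621×0.0037/0.23 = 0.009990 m/d, t = 214/0.009990 = 21420 d
Faster unit: t = 324 d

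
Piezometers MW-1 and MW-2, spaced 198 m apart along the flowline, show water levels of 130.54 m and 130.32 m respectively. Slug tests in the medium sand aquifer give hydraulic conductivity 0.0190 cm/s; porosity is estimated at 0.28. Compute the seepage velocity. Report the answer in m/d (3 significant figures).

0.0651 m/d

Hydraulic gradient i = (130.54 − 130.32) / 198 = 0.22 / 198 = 0.001111
K = 0.0190 cm/s × 864 = 16.42 m/d
Specific discharge q = 16.42 × 0.001111 = 0.01824 m/d
Seepage velocity v = q / n = 0.01824 / 0.28 = 0.06514 m/d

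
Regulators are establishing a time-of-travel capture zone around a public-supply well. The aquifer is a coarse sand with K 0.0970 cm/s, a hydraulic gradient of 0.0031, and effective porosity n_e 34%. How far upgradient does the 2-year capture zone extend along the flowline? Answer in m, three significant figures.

K = 0.0970 cm/s × 864 = 83.81 m/d
q = Ki = 83.81 × 0.0031 = 0.2598 m/d
Average linear velocity = 0.2598 / 0.34 = 0.7641 m/d
T = 2 yr × 365 = 730 d
L = v × T = 0.7641 × 730 = 557.8 m

558 m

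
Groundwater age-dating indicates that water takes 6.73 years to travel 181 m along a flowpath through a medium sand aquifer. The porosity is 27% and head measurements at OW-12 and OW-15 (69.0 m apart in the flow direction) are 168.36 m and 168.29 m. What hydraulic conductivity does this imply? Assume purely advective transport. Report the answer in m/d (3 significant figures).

Hydraulic gradient i = (168.36 − 168.29) / 69.0 = 0.07 / 69.0 = 0.001014
t = 6.73 years = 2456 d
v = L / t = 181 / 2456 = 0.07368 m/d
K = v · n / i = 0.07368 × 0.27 / 0.001014 = 19.6 m/d

19.6 m/d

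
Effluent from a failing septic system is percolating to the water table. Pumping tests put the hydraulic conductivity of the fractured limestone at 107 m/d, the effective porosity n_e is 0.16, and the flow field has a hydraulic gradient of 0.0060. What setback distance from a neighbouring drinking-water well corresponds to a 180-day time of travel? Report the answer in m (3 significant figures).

q = Ki = 107 × 0.0060 = 0.6420 m/d
v_s = q/n_e = 0.6420/0.16 = 4.013 m/d
L = v × T = 4.013 × 180 = 722.3 m

722 m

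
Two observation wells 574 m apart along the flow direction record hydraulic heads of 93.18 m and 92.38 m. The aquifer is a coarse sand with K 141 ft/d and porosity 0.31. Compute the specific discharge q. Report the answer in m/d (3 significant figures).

Hydraulic gradient i = (93.18 − 92.38) / 574 = 0.80 / 574 = 0.001394
K = 141 ft/d × 0.3048 = 42.98 m/d
Specific discharge q = 42.98 × 0.001394 = 0.05990 m/d

0.0599 m/d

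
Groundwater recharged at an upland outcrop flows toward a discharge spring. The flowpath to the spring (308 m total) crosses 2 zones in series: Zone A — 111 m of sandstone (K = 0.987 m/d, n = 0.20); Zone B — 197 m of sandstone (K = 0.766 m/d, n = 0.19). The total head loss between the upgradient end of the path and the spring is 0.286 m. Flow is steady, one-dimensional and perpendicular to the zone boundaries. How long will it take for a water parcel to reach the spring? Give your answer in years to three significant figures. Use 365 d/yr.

Steady 1-D flow in series ⇒ the Darcy flux q is identical in every zone and the zone head losses add (resistances L/K in series).
Σ(L/K) = 111/0.987 + 197/0.766 = 112.5 + 257.2 = 369.6 d
q = ΔH / Σ(L/K) = 0.286 / 369.6 = 7.737e-4 m/d (same in every zone)
Zone A: v = q/n = 7.737e-4/0.20 = 0.003869 m/d → t_A = 111/0.003869 = 28690 d
Zone B: v = q/n = 7.737e-4/0.19 = 0.004072 m/d → t_B = 197/0.004072 = 48380 d
Total t = 28690 + 48380 = 77070 d
   = 77070 / 365 = 211 yr

211 years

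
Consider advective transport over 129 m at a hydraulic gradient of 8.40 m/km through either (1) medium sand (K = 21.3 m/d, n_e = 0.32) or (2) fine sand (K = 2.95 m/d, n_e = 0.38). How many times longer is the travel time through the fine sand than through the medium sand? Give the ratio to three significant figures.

8.57

Unit 1 (medium sand): v = 21.3×0.0084/0.32 = 0.5591 m/d, t = 129/0.5591 = 230.7 d
Unit 2 (fine sand): v = 2.95×0.0084/0.38 = 0.06521 m/d, t = 129/0.06521 = 1978 d
t(fine sand) / t(medium sand) = 1978/230.7 = 8.57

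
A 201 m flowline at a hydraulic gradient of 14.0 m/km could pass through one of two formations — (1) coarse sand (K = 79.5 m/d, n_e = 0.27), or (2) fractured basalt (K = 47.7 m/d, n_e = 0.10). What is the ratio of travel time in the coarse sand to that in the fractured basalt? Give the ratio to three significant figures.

Unit 1 (coarse sand): v = 79.5×0.014/0.27 = 4.122 m/d, t = 201/4.122 = 48.76 d
Unit 2 (fractured basalt): v = 47.7×0.014/0.10 = 6.678 m/d, t = 201/6.678 = 30.10 d
t(coarse sand) / t(fractured basalt) = 48.76/30.10 = 1.62

1.62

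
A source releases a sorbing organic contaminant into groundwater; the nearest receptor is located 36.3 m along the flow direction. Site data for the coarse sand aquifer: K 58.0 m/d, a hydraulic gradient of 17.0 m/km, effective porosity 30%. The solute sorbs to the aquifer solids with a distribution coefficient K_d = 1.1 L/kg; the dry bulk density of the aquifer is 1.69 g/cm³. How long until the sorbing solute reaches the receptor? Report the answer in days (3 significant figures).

79.5 days

Specific discharge q = 58.0 × 0.017 = 0.9860 m/d
Seepage velocity v = q / n = 0.9860 / 0.30 = 3.287 m/d
Retardation R = 1 + ρ_b·K_d/n = 1 + 1.69×1.1/0.30 = 7.197
Contaminant velocity v_c = v/R = 3.287/7.197 = 0.4567 m/d
t = L/v_c = 36.3/0.4567 = 79.48 d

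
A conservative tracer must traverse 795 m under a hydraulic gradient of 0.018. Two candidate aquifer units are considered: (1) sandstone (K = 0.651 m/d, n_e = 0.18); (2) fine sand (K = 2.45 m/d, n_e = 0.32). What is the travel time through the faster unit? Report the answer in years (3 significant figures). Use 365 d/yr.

15.8 years

Unit 1 (sandstone): v = 0.651×0.018/0.18 = 0.06510 m/d, t = 795/0.06510 = 12210 d
Unit 2 (fine sand): v = 2.45×0.018/0.32 = 0.1378 m/d, t = 795/0.1378 = 5769 d
Faster: 5769 d / 365 = 15.8 yr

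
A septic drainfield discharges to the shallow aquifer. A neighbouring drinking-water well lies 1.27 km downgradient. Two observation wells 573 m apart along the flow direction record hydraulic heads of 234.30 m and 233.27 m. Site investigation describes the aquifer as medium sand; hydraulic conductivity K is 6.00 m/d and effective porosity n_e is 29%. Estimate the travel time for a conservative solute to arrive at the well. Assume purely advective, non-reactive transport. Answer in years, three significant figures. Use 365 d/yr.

93.6 years

Hydraulic gradient i = (234.30 − 233.27) / 573 = 1.03 / 573 = 0.001798
q = Ki = 6.00 × 0.001798 = 0.01079 m/d
Average linear velocity = 0.01079 / 0.29 = 0.03719 m/d
L = 1.27 km = 1270 m
t = L / v = 1270 / 0.03719 = 34150 d
   = 34150 / 365 = 93.6 yr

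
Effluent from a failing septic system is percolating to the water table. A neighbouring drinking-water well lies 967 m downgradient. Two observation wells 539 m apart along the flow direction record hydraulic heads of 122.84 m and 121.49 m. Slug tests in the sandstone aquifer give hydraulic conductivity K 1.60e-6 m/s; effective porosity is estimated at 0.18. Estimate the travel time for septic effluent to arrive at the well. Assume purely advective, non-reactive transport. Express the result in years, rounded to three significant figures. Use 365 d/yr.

1380 years

Hydraulic gradient i = (122.84 − 121.49) / 539 = 1.35 / 539 = 0.002505
K = 1.60e-6 m/s × 86400 s/d = 0.1382 m/d
Darcy flux q = K·i = 0.1382 × 0.002505 = 3.462e-4 m/d
Average linear velocity = 3.462e-4 / 0.18 = 0.001924 m/d
t = L / v = 967 / 0.001924 = 502700 d
   = 502700 / 365 = 1380 yr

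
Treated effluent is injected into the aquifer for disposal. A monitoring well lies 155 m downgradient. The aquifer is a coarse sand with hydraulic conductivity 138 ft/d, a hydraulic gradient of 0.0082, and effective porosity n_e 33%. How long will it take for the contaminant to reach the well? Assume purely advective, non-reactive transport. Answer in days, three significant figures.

K = 138 ft/d × 0.3048 = 42.06 m/d
Specific discharge q = 42.06 × 0.0082 = 0.3449 m/d
Seepage velocity v = q / n = 0.3449 / 0.33 = 1.045 m/d
t = L / v = 155 / 1.045 = 148.3 d

148 days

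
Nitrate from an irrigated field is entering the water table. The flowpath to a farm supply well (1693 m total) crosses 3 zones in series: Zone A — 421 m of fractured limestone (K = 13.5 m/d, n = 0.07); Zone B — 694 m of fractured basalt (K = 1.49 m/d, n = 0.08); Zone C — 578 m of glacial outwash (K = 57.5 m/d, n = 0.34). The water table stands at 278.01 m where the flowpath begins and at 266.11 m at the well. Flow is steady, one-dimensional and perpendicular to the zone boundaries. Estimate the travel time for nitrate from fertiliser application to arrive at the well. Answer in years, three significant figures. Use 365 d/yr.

32.9 years

Total head drop ΔH = 278.01 − 266.11 = 11.90 m
Steady 1-D flow in series ⇒ the Darcy flux q is identical in every zone and the zone head losses add (resistances L/K in series).
Σ(L/K) = 421/13.5 + 694/1.49 + 578/57.5 = 31.19 + 465.8 + 10.05 = 507.0 d
q = ΔH / Σ(L/K) = 11.90 / 507.0 = 0.02347 m/d (same in every zone)
Zone A: v = q/n = 0.02347/0.07 = 0.3353 m/d → t_A = 421/0.3353 = 1256 d
Zone B: v = q/n = 0.02347/0.08 = 0.2934 m/d → t_B = 694/0.2934 = 2365 d
Zone C: v = q/n = 0.02347/0.34 = 0.06903 m/d → t_C = 578/0.06903 = 8373 d
Total t = 1256 + 2365 + 8373 = 11990 d
   = 11990 / 365 = 32.9 yr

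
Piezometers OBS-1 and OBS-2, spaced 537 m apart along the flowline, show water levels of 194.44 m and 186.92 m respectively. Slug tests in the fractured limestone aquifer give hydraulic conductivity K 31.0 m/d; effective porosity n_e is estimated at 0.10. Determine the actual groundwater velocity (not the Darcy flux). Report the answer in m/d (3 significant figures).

4.34 m/d

Hydraulic gradient i = (194.44 − 186.92) / 537 = 7.52 / 537 = 0.01400
Darcy flux q = K·i = 31.0 × 0.01400 = 0.4341 m/d
Seepage velocity v = q / n = 0.4341 / 0.10 = 4.341 m/d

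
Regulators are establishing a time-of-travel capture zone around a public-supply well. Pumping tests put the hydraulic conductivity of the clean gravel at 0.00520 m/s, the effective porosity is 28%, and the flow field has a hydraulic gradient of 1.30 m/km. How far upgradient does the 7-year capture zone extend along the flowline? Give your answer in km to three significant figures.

K = 0.00520 m/s × 86400 s/d = 449.3 m/d
q = Ki = 449.3 × 0.0013 = 0.5841 m/d
v = Ki/n = 449.3·0.0013/0.28 = 2.086 m/d
T = 7 yr × 365 = 2555 d
L = v × T = 2.086 × 2555 = 5330 m
   = 5.33 km

5.33 km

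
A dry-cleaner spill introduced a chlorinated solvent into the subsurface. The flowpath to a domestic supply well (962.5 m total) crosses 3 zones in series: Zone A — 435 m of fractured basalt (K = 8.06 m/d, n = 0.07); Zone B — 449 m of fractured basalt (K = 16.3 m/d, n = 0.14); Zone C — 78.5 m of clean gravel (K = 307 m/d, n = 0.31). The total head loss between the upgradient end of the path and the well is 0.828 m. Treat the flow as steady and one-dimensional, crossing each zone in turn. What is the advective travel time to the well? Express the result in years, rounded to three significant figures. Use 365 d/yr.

31.8 years

Continuity: the same q passes through each zone, so ΔH = q·Σ(L_j/K_j) — the zones act as resistances in series.
Σ(L/K) = 435/8.06 + 449/16.3 + 78.5/307 = 53.97 + 27.55 + 0.2557 = 81.77 d
q = ΔH / Σ(L/K) = 0.828 / 81.77 = 0.01013 m/d (same in every zone)
Zone A: v = q/n = 0.01013/0.07 = 0.1447 m/d → t_A = 435/0.1447 = 3007 d
Zone B: v = q/n = 0.01013/0.14 = 0.07233 m/d → t_B = 449/0.07233 = 6208 d
Zone C: v = q/n = 0.01013/0.31 = 0.03266 m/d → t_C = 78.5/0.03266 = 2403 d
Total t = 3007 + 6208 + 2403 = 11620 d
   = 11620 / 365 = 31.8 yr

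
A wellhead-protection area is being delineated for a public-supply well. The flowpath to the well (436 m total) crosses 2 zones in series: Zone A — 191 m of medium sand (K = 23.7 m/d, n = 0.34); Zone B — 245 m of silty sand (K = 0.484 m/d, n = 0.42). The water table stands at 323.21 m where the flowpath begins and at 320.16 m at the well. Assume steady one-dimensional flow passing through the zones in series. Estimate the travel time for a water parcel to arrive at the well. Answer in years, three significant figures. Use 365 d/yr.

Total head drop ΔH = 323.21 − 320.16 = 3.05 m
Steady 1-D flow in series ⇒ the Darcy flux q is identical in every zone and the zone head losses add (resistances L/K in series).
Σ(L/K) = 191/23.7 + 245/0.484 = 8.059 + 506.2 = 514.3 d
q = ΔH / Σ(L/K) = 3.05 / 514.3 = 0.005931 m/d (same in every zone)
Zone A: v = q/n = 0.005931/0.34 = 0.01744 m/d → t_A = 191/0.01744 = 10950 d
Zone B: v = q/n = 0.005931/0.42 = 0.01412 m/d → t_B = 245/0.01412 = 17350 d
Total t = 10950 + 17350 = 28300 d
   = 28300 / 365 = 77.5 yr

77.5 years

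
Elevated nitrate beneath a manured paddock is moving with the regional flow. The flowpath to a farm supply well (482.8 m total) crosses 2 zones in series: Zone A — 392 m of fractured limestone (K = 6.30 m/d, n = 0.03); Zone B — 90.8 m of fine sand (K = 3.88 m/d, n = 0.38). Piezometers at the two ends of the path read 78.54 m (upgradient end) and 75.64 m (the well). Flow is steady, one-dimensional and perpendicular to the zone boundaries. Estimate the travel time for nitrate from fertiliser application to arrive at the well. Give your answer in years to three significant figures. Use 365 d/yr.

Total head drop ΔH = 78.54 − 75.64 = 2.90 m
Continuity: the same q passes through each zone, so ΔH = q·Σ(L_j/K_j) — the zones act as resistances in series.
Σ(L/K) = 392/6.30 + 90.8/3.88 = 62.22 + 23.40 = 85.62 d
q = ΔH / Σ(L/K) = 2.90 / 85.62 = 0.03387 m/d (same in every zone)
Zone A: v = q/n = 0.03387/0.03 = 1.129 m/d → t_A = 392/1.129 = 347.2 d
Zone B: v = q/n = 0.03387/0.38 = 0.08913 m/d → t_B = 90.8/0.08913 = 1019 d
Total t = 347.2 + 1019 = 1366 d
   = 1366 / 365 = 3.74 yr

3.74 years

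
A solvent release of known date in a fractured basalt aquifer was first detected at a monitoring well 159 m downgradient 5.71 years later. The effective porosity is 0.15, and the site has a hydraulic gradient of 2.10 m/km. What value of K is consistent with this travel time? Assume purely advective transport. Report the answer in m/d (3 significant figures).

5.45 m/d

t = 5.71 years = 2084 d
v = L / t = 159 / 2084 = 0.07629 m/d
K = v · n / i = 0.07629 × 0.15 / 0.0021 = 5.45 m/d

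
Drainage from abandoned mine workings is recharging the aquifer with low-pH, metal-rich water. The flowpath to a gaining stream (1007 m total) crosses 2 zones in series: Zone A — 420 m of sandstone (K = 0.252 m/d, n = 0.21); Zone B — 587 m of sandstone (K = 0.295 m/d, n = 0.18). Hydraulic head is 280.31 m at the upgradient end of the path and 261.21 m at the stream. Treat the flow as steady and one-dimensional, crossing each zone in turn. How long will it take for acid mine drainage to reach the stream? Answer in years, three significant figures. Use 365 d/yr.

Total head drop ΔH = 280.31 − 261.21 = 19.10 m
Steady 1-D flow in series ⇒ the Darcy flux q is identical in every zone and the zone head losses add (resistances L/K in series).
Σ(L/K) = 420/0.252 + 587/0.295 = 1667 + 1990 = 3656 d
q = ΔH / Σ(L/K) = 19.10 / 3656 = 0.005224 m/d (same in every zone)
Zone A: v = q/n = 0.005224/0.21 = 0.02487 m/d → t_A = 420/0.02487 = 16880 d
Zone B: v = q/n = 0.005224/0.18 = 0.02902 m/d → t_B = 587/0.02902 = 20230 d
Total t = 16880 + 20230 = 37110 d
   = 37110 / 365 = 102 yr

102 years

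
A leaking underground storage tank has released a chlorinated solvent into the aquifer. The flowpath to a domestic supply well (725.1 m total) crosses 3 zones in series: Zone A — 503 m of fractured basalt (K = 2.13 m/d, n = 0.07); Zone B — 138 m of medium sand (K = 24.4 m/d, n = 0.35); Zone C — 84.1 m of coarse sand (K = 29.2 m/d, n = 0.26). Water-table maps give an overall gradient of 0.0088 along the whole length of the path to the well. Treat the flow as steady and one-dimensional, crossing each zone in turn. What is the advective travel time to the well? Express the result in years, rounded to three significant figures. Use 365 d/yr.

11.1 years

For zones in series the flux q is common to all zones; the equivalent conductivity is the harmonic (thickness-weighted) mean, K_eq = L_total / Σ(L_j/K_j).
Σ(L/K) = 503/2.13 + 138/24.4 + 84.1/29.2 = 236.2 + 5.656 + 2.880 = 244.7 d
K_eq = L_total / Σ(L/K) = 725.1 / 244.7 = 2.963 m/d
q = K_eq · i = 2.963 × 0.0088 = 0.02608 m/d (same in every zone)
Zone A: v = q/n = 0.02608/0.07 = 0.3725 m/d → t_A = 503/0.3725 = 1350 d
Zone B: v = q/n = 0.02608/0.35 = 0.07451 m/d → t_B = 138/0.07451 = 1852 d
Zone C: v = q/n = 0.02608/0.26 = 0.1003 m/d → t_C = 84.1/0.1003 = 838.5 d
Total t = 1350 + 1852 + 838.5 = 4041 d
   = 4041 / 365 = 11.1 yr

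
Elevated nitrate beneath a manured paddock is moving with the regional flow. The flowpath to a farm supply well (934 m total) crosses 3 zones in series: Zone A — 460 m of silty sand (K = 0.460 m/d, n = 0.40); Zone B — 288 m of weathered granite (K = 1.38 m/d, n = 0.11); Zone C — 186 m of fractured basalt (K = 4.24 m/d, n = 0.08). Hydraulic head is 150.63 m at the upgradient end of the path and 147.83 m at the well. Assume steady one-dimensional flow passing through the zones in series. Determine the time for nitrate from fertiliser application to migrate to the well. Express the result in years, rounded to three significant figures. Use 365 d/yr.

283 years

Total head drop ΔH = 150.63 − 147.83 = 2.80 m
Steady 1-D flow in series ⇒ the Darcy flux q is identical in every zone and the zone head losses add (resistances L/K in series).
Σ(L/K) = 460/0.460 + 288/1.38 + 186/4.24 = 1000 + 208.7 + 43.87 = 1253 d
q = ΔH / Σ(L/K) = 2.80 / 1253 = 0.002235 m/d (same in every zone)
Zone A: v = q/n = 0.002235/0.40 = 0.005589 m/d → t_A = 460/0.005589 = 82310 d
Zone B: v = q/n = 0.002235/0.11 = 0.02032 m/d → t_B = 288/0.02032 = 14170 d
Zone C: v = q/n = 0.002235/0.08 = 0.02794 m/d → t_C = 186/0.02794 = 6656 d
Total t = 82310 + 14170 + 6656 = 103100 d
   = 103100 / 365 = 283 yr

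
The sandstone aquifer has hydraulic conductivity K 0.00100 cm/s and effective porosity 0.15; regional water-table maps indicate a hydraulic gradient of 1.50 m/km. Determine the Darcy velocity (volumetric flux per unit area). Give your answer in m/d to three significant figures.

K = 0.00100 cm/s × 864 = 0.8640 m/d
q = Ki = 0.8640 × 0.0015 = 0.001296 m/d

0.00130 m/d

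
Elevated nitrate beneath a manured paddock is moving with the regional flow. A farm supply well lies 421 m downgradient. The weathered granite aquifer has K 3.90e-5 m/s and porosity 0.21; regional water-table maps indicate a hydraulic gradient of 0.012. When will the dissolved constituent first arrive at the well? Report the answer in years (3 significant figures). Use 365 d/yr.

5.99 years

K = 3.90e-5 m/s × 86400 s/d = 3.370 m/d
q = Ki = 3.370 × 0.012 = 0.04044 m/d
Seepage velocity v = q / n = 0.04044 / 0.21 = 0.1925 m/d
t = L / v = 421 / 0.1925 = 2186 d
   = 2186 / 365 = 5.99 yr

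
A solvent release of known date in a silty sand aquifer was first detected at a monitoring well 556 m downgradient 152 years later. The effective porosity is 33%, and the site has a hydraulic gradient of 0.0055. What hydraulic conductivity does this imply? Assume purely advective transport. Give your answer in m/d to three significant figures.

0.601 m/d

t = 152 years = 55480 d
v = L / t = 556 / 55480 = 0.01002 m/d
K = v · n / i = 0.01002 × 0.33 / 0.0055 = 0.601 m/d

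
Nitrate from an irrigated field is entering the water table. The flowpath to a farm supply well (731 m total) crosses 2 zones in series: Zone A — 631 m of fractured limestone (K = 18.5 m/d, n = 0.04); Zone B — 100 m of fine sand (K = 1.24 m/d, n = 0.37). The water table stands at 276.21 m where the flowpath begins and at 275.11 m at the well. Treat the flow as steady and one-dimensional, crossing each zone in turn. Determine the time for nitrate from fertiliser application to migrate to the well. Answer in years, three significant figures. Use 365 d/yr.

Total head drop ΔH = 276.21 − 275.11 = 1.10 m
Steady 1-D flow in series ⇒ the Darcy flux q is identical in every zone and the zone head losses add (resistances L/K in series).
Σ(L/K) = 631/18.5 + 100/1.24 = 34.11 + 80.65 = 114.8 d
q = ΔH / Σ(L/K) = 1.10 / 114.8 = 0.009586 m/d (same in every zone)
Zone A: v = q/n = 0.009586/0.04 = 0.2396 m/d → t_A = 631/0.2396 = 2633 d
Zone B: v = q/n = 0.009586/0.37 = 0.02591 m/d → t_B = 100/0.02591 = 3860 d
Total t = 2633 + 3860 = 6493 d
   = 6493 / 365 = 17.8 yr

17.8 years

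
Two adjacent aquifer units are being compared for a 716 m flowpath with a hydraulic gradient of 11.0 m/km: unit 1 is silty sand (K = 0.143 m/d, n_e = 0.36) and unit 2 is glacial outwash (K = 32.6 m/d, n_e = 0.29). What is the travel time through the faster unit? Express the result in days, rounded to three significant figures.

579 days

Unit 1 (silty sand): v = 0.143×0.011/0.36 = 0.004369 m/d, t = 716/0.004369 = 163900 d
Unit 2 (glacial outwash): v = 32.6×0.011/0.29 = 1.237 m/d, t = 716/1.237 = 579.0 d
Faster unit: t = 579 d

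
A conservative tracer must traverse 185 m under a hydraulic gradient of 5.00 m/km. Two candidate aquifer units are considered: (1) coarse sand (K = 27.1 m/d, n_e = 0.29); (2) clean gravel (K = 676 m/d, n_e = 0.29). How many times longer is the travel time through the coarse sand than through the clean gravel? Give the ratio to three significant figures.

Unit 1 (coarse sand): v = 27.1×0.0050/0.29 = 0.4672 m/d, t = 185/0.4672 = 395.9 d
Unit 2 (clean gravel): v = 676×0.0050/0.29 = 11.66 m/d, t = 185/11.66 = 15.87 d
t(coarse sand) / t(clean gravel) = 395.9/15.87 = 24.9

24.9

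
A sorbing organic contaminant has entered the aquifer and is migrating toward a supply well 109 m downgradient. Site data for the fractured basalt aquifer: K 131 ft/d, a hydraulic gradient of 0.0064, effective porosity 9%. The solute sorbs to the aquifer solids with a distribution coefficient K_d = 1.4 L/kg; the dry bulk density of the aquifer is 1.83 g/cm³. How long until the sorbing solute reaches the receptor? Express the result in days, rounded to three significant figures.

K = 131 ft/d × 0.3048 = 39.93 m/d
q = Ki = 39.93 × 0.0064 = 0.2555 m/d
v = Ki/n = 39.93·0.0064/0.09 = 2.839 m/d
Retardation R = 1 + ρ_b·K_d/n = 1 + 1.83×1.4/0.09 = 29.47
Contaminant velocity v_c = v/R = 2.839/29.47 = 0.09636 m/d
t = L/v_c = 109/0.09636 = 1131 d

1130 days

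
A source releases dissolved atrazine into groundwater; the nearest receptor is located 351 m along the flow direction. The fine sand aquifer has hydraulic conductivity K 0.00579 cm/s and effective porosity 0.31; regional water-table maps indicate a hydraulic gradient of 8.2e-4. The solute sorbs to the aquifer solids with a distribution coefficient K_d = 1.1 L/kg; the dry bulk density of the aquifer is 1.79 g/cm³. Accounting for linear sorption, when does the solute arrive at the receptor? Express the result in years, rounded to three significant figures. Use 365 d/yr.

K = 0.00579 cm/s × 864 = 5.003 m/d
Specific discharge q = 5.003 × 8.2e-4 = 0.004102 m/d
Average linear velocity = 0.004102 / 0.31 = 0.01323 m/d
Retardation R = 1 + ρ_b·K_d/n = 1 + 1.79×1.1/0.31 = 7.352
Contaminant velocity v_c = v/R = 0.01323/7.352 = 0.001800 m/d
t = L/v_c = 351/0.001800 = 195000 d
   = 195000/365 = 534 yr

534 years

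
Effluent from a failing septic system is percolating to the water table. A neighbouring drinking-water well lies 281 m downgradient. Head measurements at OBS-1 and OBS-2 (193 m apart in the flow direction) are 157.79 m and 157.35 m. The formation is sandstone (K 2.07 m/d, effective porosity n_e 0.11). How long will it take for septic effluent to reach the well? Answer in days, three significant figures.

Hydraulic gradient i = (157.79 − 157.35) / 193 = 0.44 / 193 = 0.002280
q = Ki = 2.07 × 0.002280 = 0.004719 m/d
Average linear velocity = 0.004719 / 0.11 = 0.04290 m/d
t = L / v = 281 / 0.04290 = 6550 d

6550 days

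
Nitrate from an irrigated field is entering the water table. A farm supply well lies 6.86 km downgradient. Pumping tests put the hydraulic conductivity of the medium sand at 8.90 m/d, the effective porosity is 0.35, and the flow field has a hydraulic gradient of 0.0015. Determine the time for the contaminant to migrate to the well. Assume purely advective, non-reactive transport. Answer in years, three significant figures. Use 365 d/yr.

Darcy flux q = K·i = 8.90 × 0.0015 = 0.01335 m/d
v_s = q/n_e = 0.01335/0.35 = 0.03814 m/d
L = 6.86 km = 6860 m
t = L / v = 6860 / 0.03814 = 179900 d
   = 179900 / 365 = 493 yr

493 years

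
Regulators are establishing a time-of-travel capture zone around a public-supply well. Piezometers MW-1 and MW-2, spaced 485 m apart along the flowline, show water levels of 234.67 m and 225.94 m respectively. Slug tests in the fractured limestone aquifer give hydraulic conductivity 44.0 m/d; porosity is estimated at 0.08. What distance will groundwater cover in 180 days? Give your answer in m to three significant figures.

Hydraulic gradient i = (234.67 − 225.94) / 485 = 8.73 / 485 = 0.01800
q = Ki = 44.0 × 0.01800 = 0.7920 m/d
Average linear velocity = 0.7920 / 0.08 = 9.900 m/d
L = v × T = 9.900 × 180 = 1782 m

1780 m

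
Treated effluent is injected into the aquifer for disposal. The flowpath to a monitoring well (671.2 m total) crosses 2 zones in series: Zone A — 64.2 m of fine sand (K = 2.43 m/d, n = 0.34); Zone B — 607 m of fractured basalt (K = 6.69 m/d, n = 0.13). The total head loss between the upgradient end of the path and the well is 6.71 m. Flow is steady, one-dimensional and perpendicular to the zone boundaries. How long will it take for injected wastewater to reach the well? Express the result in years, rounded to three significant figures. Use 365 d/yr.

4.82 years

Continuity: the same q passes through each zone, so ΔH = q·Σ(L_j/K_j) — the zones act as resistances in series.
Σ(L/K) = 64.2/2.43 + 607/6.69 = 26.42 + 90.73 = 117.2 d
q = ΔH / Σ(L/K) = 6.71 / 117.2 = 0.05728 m/d (same in every zone)
Zone A: v = q/n = 0.05728/0.34 = 0.1685 m/d → t_A = 64.2/0.1685 = 381.1 d
Zone B: v = q/n = 0.05728/0.13 = 0.4406 m/d → t_B = 607/0.4406 = 1378 d
Total t = 381.1 + 1378 = 1759 d
   = 1759 / 365 = 4.82 yr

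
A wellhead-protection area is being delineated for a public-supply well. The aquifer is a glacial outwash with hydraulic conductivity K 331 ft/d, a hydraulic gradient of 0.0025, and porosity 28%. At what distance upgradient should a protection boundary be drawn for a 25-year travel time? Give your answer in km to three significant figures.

8.22 km

K = 331 ft/d × 0.3048 = 100.9 m/d
Specific discharge q = 100.9 × 0.0025 = 0.2522 m/d
Average linear velocity = 0.2522 / 0.28 = 0.9008 m/d
T = 25 yr × 365 = 9125 d
L = v × T = 0.9008 × 9125 = 8220 m
   = 8.22 km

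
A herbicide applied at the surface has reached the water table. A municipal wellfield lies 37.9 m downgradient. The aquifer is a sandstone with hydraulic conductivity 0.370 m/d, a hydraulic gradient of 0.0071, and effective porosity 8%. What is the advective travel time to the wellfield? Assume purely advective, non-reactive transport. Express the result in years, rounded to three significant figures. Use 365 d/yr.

3.16 years

q = Ki = 0.370 × 0.0071 = 0.002627 m/d
Average linear velocity = 0.002627 / 0.08 = 0.03284 m/d
t = L / v = 37.9 / 0.03284 = 1154 d
   = 1154 / 365 = 3.16 yr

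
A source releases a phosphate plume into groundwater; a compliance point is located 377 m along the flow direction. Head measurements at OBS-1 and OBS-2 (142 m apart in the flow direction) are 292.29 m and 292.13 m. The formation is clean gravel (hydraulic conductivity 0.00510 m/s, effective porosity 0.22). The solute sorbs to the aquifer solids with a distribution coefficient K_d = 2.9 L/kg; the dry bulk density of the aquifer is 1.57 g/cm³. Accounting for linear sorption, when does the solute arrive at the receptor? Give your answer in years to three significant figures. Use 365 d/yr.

9.93 years

Hydraulic gradient i = (292.29 − 292.13) / 142 = 0.16 / 142 = 0.001127
K = 0.00510 m/s × 86400 s/d = 440.6 m/d
q = Ki = 440.6 × 0.001127 = 0.4965 m/d
v_s = q/n_e = 0.4965/0.22 = 2.257 m/d
Retardation R = 1 + ρ_b·K_d/n = 1 + 1.57×2.9/0.22 = 21.70
Contaminant velocity v_c = v/R = 2.257/21.70 = 0.1040 m/d
t = L/v_c = 377/0.1040 = 3624 d
   = 3624/365 = 9.93 yr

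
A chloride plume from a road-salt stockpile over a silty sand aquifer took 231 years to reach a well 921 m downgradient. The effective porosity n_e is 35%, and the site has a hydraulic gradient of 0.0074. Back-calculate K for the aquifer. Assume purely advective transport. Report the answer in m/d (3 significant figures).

0.517 m/d

t = 231 years = 84320 d
v = L / t = 921 / 84320 = 0.01092 m/d
K = v · n / i = 0.01092 × 0.35 / 0.0074 = 0.517 m/d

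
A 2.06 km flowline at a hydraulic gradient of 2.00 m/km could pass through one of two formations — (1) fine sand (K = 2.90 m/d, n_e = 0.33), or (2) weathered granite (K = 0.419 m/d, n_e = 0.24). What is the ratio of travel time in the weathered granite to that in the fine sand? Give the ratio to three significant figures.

Unit 1 (fine sand): v = 2.90×0.0020/0.33 = 0.01758 m/d, t = 2060/0.01758 = 117200 d
Unit 2 (weathered granite): v = 0.419×0.0020/0.24 = 0.003492 m/d, t = 2060/0.003492 = 590000 d
t(weathered granite) / t(fine sand) = 590000/117200 = 5.03

5.03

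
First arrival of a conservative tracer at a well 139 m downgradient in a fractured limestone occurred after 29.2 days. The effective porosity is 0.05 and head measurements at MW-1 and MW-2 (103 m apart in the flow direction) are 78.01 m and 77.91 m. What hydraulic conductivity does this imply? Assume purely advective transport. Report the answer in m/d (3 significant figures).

245 m/d

Hydraulic gradient i = (78.01 − 77.91) / 103 = 0.10 / 103 = 9.709e-4
v = L / t = 139 / 29.2 = 4.760 m/d
K = v · n / i = 4.760 × 0.05 / 9.709e-4 = 245 m/d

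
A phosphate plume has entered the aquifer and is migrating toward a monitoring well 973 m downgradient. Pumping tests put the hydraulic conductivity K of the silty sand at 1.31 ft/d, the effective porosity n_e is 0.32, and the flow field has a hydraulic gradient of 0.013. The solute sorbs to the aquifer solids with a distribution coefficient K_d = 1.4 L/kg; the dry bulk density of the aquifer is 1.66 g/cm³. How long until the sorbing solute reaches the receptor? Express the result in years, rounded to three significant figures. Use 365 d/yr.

K = 1.31 ft/d × 0.3048 = 0.3993 m/d
Darcy flux q = K·i = 0.3993 × 0.013 = 0.005191 m/d
v = Ki/n = 0.3993·0.013/0.32 = 0.01622 m/d
Retardation R = 1 + ρ_b·K_d/n = 1 + 1.66×1.4/0.32 = 8.263
Contaminant velocity v_c = v/R = 0.01622/8.263 = 0.001963 m/d
t = L/v_c = 973/0.001963 = 495600 d
   = 495600/365 = 1360 yr

1360 years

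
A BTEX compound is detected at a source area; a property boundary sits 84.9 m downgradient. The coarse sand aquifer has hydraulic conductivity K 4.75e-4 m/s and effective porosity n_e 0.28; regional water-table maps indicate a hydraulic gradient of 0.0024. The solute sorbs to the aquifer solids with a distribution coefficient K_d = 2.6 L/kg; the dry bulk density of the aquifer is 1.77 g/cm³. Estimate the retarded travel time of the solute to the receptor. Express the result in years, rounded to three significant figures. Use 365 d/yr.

11.5 years

K = 4.75e-4 m/s × 86400 s/d = 41.04 m/d
q = Ki = 41.04 × 0.0024 = 0.09850 m/d
Average linear velocity = 0.09850 / 0.28 = 0.3518 m/d
Retardation R = 1 + ρ_b·K_d/n = 1 + 1.77×2.6/0.28 = 17.44
Contaminant velocity v_c = v/R = 0.3518/17.44 = 0.02018 m/d
t = L/v_c = 84.9/0.02018 = 4208 d
   = 4208/365 = 11.5 yr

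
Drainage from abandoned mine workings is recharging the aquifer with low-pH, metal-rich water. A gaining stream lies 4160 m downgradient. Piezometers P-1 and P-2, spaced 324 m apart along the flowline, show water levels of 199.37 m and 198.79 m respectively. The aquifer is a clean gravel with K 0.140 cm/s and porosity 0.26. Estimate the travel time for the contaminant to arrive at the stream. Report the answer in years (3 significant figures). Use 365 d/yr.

Hydraulic gradient i = (199.37 − 198.79) / 324 = 0.58 / 324 = 0.001790
K = 0.140 cm/s × 864 = 121.0 m/d
Darcy flux q = K·i = 121.0 × 0.001790 = 0.2165 m/d
Seepage velocity v = q / n = 0.2165 / 0.26 = 0.8328 m/d
t = L / v = 4160 / 0.8328 = 4995 d
   = 4995 / 365 = 13.7 yr

13.7 years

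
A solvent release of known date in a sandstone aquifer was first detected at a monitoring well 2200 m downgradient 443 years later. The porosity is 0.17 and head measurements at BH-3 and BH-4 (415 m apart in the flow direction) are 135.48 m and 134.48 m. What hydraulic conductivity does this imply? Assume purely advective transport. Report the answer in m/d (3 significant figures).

Hydraulic gradient i = (135.48 − 134.48) / 415 = 1.00 / 415 = 0.002410
t = 443 years = 161700 d
v = L / t = 2200 / 161700 = 0.01361 m/d
K = v · n / i = 0.01361 × 0.17 / 0.002410 = 0.960 m/d

0.960 m/d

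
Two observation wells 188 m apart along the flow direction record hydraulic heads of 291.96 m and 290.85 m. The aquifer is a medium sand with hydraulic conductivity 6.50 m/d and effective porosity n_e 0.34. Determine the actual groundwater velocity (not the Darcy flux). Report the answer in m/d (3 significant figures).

Hydraulic gradient i = (291.96 − 290.85) / 188 = 1.11 / 188 = 0.005904
Darcy flux q = K·i = 6.50 × 0.005904 = 0.03838 m/d
Average linear velocity = 0.03838 / 0.34 = 0.1129 m/d

0.113 m/d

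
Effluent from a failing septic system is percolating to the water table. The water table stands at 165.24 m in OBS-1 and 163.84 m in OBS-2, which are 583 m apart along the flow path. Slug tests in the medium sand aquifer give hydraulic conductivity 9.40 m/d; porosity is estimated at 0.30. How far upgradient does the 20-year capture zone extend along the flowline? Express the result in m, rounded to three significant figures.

Hydraulic gradient i = (165.24 − 163.84) / 583 = 1.40 / 583 = 0.002401
Darcy flux q = K·i = 9.40 × 0.002401 = 0.02257 m/d
v = Ki/n = 9.40·0.002401/0.30 = 0.07524 m/d
T = 20 yr × 365 = 7300 d
L = v × T = 0.07524 × 7300 = 549.3 m

549 m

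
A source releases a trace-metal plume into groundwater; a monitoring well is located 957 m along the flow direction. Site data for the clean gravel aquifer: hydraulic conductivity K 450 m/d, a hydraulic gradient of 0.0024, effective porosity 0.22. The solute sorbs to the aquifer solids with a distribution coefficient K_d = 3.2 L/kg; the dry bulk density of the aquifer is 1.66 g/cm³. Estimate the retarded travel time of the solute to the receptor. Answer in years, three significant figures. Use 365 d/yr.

13.4 years

Specific discharge q = 450 × 0.0024 = 1.080 m/d
v = Ki/n = 450·0.0024/0.22 = 4.909 m/d
Retardation R = 1 + ρ_b·K_d/n = 1 + 1.66×3.2/0.22 = 25.15
Contaminant velocity v_c = v/R = 4.909/25.15 = 0.1952 m/d
t = L/v_c = 957/0.1952 = 4902 d
   = 4902/365 = 13.4 yr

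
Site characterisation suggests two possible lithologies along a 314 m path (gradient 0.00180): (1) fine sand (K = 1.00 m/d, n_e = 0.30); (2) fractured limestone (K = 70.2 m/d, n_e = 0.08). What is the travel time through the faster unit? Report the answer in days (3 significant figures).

Unit 1 (fine sand): v = 1.00×0.0018/0.30 = 0.006000 m/d, t = 314/0.006000 = 52330 d
Unit 2 (fractured limestone): v = 70.2×0.0018/0.08 = 1.580 m/d, t = 314/1.580 = 198.8 d
Faster unit: t = 199 d

199 days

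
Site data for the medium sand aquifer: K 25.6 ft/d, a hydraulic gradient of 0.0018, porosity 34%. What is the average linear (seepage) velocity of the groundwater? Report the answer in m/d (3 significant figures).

0.0413 m/d

K = 25.6 ft/d × 0.3048 = 7.803 m/d
Specific discharge q = 7.803 × 0.0018 = 0.01405 m/d
v = Ki/n = 7.803·0.0018/0.34 = 0.04131 m/d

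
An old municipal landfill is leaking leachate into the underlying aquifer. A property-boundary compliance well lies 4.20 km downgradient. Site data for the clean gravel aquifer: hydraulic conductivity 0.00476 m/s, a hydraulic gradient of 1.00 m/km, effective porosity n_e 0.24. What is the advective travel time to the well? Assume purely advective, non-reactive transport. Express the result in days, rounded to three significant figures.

2450 days

K = 0.00476 m/s × 86400 s/d = 411.3 m/d
q = Ki = 411.3 × 0.0010 = 0.4113 m/d
v = Ki/n = 411.3·0.0010/0.24 = 1.714 m/d
L = 4.20 km = 4200 m
t = L / v = 4200 / 1.714 = 2451 d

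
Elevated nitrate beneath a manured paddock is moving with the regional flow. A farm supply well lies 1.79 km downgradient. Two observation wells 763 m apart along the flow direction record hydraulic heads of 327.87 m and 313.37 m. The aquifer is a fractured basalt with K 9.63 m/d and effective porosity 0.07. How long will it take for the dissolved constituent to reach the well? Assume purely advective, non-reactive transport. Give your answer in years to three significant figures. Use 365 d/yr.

Hydraulic gradient i = (327.87 − 313.37) / 763 = 14.50 / 763 = 0.01900
q = Ki = 9.63 × 0.01900 = 0.1830 m/d
v_s = q/n_e = 0.1830/0.07 = 2.614 m/d
L = 1.79 km = 1790 m
t = L / v = 1790 / 2.614 = 684.7 d
   = 684.7 / 365 = 1.88 yr

1.88 years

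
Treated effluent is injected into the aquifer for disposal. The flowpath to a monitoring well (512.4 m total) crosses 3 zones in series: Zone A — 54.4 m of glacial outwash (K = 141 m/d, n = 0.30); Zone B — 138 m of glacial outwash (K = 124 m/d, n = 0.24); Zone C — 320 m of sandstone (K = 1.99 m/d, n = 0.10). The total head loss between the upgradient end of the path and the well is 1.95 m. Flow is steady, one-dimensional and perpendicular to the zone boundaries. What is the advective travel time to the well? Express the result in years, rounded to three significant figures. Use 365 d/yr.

Steady 1-D flow in series ⇒ the Darcy flux q is identical in every zone and the zone head losses add (resistances L/K in series).
Σ(L/K) = 54.4/141 + 138/124 + 320/1.99 = 0.3858 + 1.113 + 160.8 = 162.3 d
q = ΔH / Σ(L/K) = 1.95 / 162.3 = 0.01201 m/d (same in every zone)
Zone A: v = q/n = 0.01201/0.30 = 0.04005 m/d → t_A = 54.4/0.04005 = 1358 d
Zone B: v = q/n = 0.01201/0.24 = 0.05006 m/d → t_B = 138/0.05006 = 2757 d
Zone C: v = q/n = 0.01201/0.10 = 0.1201 m/d → t_C = 320/0.1201 = 2663 d
Total t = 1358 + 2757 + 2663 = 6778 d
   = 6778 / 365 = 18.6 yr

18.6 years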